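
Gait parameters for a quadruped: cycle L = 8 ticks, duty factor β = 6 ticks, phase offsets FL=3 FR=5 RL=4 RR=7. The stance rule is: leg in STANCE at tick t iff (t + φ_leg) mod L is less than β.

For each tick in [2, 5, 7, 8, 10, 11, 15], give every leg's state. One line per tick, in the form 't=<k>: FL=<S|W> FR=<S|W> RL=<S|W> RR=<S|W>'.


t=2: FL=S FR=W RL=W RR=S
t=5: FL=S FR=S RL=S RR=S
t=7: FL=S FR=S RL=S RR=W
t=8: FL=S FR=S RL=S RR=W
t=10: FL=S FR=W RL=W RR=S
t=11: FL=W FR=S RL=W RR=S
t=15: FL=S FR=S RL=S RR=W

t=2: phase=(5,7,6,1) vs β=6 → FL=S FR=W RL=W RR=S
t=5: phase=(0,2,1,4) vs β=6 → FL=S FR=S RL=S RR=S
t=7: phase=(2,4,3,6) vs β=6 → FL=S FR=S RL=S RR=W
t=8: phase=(3,5,4,7) vs β=6 → FL=S FR=S RL=S RR=W
t=10: phase=(5,7,6,1) vs β=6 → FL=S FR=W RL=W RR=S
t=11: phase=(6,0,7,2) vs β=6 → FL=W FR=S RL=W RR=S
t=15: phase=(2,4,3,6) vs β=6 → FL=S FR=S RL=S RR=W


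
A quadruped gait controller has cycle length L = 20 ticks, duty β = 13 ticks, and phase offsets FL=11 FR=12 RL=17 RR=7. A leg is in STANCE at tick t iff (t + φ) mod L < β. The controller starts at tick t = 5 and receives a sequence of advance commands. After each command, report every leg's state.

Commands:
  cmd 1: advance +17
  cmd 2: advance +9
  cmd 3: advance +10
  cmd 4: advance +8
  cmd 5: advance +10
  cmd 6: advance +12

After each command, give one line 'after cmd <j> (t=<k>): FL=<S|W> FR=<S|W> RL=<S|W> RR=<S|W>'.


start t=5: FL=W FR=W RL=S RR=S
cmd 1: advance +17 → t=22, phase=(13,14,19,9) → FL=W FR=W RL=W RR=S
cmd 2: advance +9 → t=31, phase=(2,3,8,18) → FL=S FR=S RL=S RR=W
cmd 3: advance +10 → t=41, phase=(12,13,18,8) → FL=S FR=W RL=W RR=S
cmd 4: advance +8 → t=49, phase=(0,1,6,16) → FL=S FR=S RL=S RR=W
cmd 5: advance +10 → t=59, phase=(10,11,16,6) → FL=S FR=S RL=W RR=S
cmd 6: advance +12 → t=71, phase=(2,3,8,18) → FL=S FR=S RL=S RR=W

after cmd 1 (t=22): FL=W FR=W RL=W RR=S
after cmd 2 (t=31): FL=S FR=S RL=S RR=W
after cmd 3 (t=41): FL=S FR=W RL=W RR=S
after cmd 4 (t=49): FL=S FR=S RL=S RR=W
after cmd 5 (t=59): FL=S FR=S RL=W RR=S
after cmd 6 (t=71): FL=S FR=S RL=S RR=W


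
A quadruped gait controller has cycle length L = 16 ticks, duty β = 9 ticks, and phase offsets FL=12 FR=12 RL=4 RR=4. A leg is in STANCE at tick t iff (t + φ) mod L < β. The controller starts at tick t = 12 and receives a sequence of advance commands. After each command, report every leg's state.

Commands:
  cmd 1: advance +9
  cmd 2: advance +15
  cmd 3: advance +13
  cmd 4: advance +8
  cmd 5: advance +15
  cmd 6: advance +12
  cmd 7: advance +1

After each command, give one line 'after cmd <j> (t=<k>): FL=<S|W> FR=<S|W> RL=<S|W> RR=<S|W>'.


start t=12: FL=S FR=S RL=S RR=S
cmd 1: advance +9 → t=21, phase=(1,1,9,9) → FL=S FR=S RL=W RR=W
cmd 2: advance +15 → t=36, phase=(0,0,8,8) → FL=S FR=S RL=S RR=S
cmd 3: advance +13 → t=49, phase=(13,13,5,5) → FL=W FR=W RL=S RR=S
cmd 4: advance +8 → t=57, phase=(5,5,13,13) → FL=S FR=S RL=W RR=W
cmd 5: advance +15 → t=72, phase=(4,4,12,12) → FL=S FR=S RL=W RR=W
cmd 6: advance +12 → t=84, phase=(0,0,8,8) → FL=S FR=S RL=S RR=S
cmd 7: advance +1 → t=85, phase=(1,1,9,9) → FL=S FR=S RL=W RR=W

after cmd 1 (t=21): FL=S FR=S RL=W RR=W
after cmd 2 (t=36): FL=S FR=S RL=S RR=S
after cmd 3 (t=49): FL=W FR=W RL=S RR=S
after cmd 4 (t=57): FL=S FR=S RL=W RR=W
after cmd 5 (t=72): FL=S FR=S RL=W RR=W
after cmd 6 (t=84): FL=S FR=S RL=S RR=S
after cmd 7 (t=85): FL=S FR=S RL=W RR=W


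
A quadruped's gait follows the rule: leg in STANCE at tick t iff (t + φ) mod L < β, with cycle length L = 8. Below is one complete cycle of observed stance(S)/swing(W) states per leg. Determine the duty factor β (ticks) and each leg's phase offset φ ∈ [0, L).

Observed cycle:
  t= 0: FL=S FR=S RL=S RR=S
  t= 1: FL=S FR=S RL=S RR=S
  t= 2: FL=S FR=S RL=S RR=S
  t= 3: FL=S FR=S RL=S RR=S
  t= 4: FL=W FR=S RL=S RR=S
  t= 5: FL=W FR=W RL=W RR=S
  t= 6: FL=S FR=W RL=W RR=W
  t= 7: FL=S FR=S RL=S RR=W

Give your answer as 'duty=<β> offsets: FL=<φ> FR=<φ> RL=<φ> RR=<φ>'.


duty=6 offsets: FL=2 FR=1 RL=1 RR=0

duty β = stance ticks per leg = 6
FL: stance ticks = 6; W→S at t=6 → φ=2
FR: stance ticks = 6; W→S at t=7 → φ=1
RL: stance ticks = 6; W→S at t=7 → φ=1
RR: stance ticks = 6; W→S at t=0 → φ=0


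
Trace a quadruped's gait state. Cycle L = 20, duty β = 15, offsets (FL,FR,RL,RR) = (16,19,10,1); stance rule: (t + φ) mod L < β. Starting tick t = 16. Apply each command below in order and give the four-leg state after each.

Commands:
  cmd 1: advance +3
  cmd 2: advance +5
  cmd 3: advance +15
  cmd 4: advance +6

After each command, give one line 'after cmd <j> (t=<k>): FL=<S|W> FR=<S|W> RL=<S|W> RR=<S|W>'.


start t=16: FL=S FR=W RL=S RR=W
cmd 1: advance +3 → t=19, phase=(15,18,9,0) → FL=W FR=W RL=S RR=S
cmd 2: advance +5 → t=24, phase=(0,3,14,5) → FL=S FR=S RL=S RR=S
cmd 3: advance +15 → t=39, phase=(15,18,9,0) → FL=W FR=W RL=S RR=S
cmd 4: advance +6 → t=45, phase=(1,4,15,6) → FL=S FR=S RL=W RR=S

after cmd 1 (t=19): FL=W FR=W RL=S RR=S
after cmd 2 (t=24): FL=S FR=S RL=S RR=S
after cmd 3 (t=39): FL=W FR=W RL=S RR=S
after cmd 4 (t=45): FL=S FR=S RL=W RR=S


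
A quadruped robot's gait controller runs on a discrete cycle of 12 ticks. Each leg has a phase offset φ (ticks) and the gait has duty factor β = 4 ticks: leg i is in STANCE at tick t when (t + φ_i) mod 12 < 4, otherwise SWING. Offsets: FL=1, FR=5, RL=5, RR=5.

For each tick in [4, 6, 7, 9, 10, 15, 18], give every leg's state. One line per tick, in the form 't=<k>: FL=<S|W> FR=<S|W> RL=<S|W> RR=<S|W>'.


t=4: phase=(5,9,9,9) vs β=4 → FL=W FR=W RL=W RR=W
t=6: phase=(7,11,11,11) vs β=4 → FL=W FR=W RL=W RR=W
t=7: phase=(8,0,0,0) vs β=4 → FL=W FR=S RL=S RR=S
t=9: phase=(10,2,2,2) vs β=4 → FL=W FR=S RL=S RR=S
t=10: phase=(11,3,3,3) vs β=4 → FL=W FR=S RL=S RR=S
t=15: phase=(4,8,8,8) vs β=4 → FL=W FR=W RL=W RR=W
t=18: phase=(7,11,11,11) vs β=4 → FL=W FR=W RL=W RR=W

t=4: FL=W FR=W RL=W RR=W
t=6: FL=W FR=W RL=W RR=W
t=7: FL=W FR=S RL=S RR=S
t=9: FL=W FR=S RL=S RR=S
t=10: FL=W FR=S RL=S RR=S
t=15: FL=W FR=W RL=W RR=W
t=18: FL=W FR=W RL=W RR=W


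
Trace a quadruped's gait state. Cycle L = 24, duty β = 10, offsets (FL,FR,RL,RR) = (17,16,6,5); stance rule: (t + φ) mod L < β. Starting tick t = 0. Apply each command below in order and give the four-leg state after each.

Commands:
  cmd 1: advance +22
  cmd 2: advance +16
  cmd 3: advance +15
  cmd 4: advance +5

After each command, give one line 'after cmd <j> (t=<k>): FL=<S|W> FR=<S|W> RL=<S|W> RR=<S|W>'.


start t=0: FL=W FR=W RL=S RR=S
cmd 1: advance +22 → t=22, phase=(15,14,4,3) → FL=W FR=W RL=S RR=S
cmd 2: advance +16 → t=38, phase=(7,6,20,19) → FL=S FR=S RL=W RR=W
cmd 3: advance +15 → t=53, phase=(22,21,11,10) → FL=W FR=W RL=W RR=W
cmd 4: advance +5 → t=58, phase=(3,2,16,15) → FL=S FR=S RL=W RR=W

after cmd 1 (t=22): FL=W FR=W RL=S RR=S
after cmd 2 (t=38): FL=S FR=S RL=W RR=W
after cmd 3 (t=53): FL=W FR=W RL=W RR=W
after cmd 4 (t=58): FL=S FR=S RL=W RR=W


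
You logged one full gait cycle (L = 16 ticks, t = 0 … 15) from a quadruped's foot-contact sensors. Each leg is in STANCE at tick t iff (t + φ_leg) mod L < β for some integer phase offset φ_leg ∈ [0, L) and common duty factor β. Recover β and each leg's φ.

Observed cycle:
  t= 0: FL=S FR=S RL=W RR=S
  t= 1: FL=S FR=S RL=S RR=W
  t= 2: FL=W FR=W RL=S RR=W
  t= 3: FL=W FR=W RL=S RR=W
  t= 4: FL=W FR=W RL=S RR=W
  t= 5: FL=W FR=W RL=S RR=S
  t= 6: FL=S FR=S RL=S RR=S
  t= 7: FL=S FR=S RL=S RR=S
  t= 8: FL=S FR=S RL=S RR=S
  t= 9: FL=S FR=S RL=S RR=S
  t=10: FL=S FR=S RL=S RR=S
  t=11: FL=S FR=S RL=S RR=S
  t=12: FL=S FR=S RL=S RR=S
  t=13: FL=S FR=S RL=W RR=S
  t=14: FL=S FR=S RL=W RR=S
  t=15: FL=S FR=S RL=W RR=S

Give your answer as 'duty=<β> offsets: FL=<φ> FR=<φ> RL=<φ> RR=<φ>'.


duty=12 offsets: FL=10 FR=10 RL=15 RR=11

duty β = stance ticks per leg = 12
FL: stance ticks = 12; W→S at t=6 → φ=10
FR: stance ticks = 12; W→S at t=6 → φ=10
RL: stance ticks = 12; W→S at t=1 → φ=15
RR: stance ticks = 12; W→S at t=5 → φ=11


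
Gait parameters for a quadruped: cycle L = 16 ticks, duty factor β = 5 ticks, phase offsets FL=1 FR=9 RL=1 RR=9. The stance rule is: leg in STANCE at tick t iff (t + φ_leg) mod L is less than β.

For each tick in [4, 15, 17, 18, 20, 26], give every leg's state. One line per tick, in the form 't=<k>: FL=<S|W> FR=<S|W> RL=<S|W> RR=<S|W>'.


t=4: phase=(5,13,5,13) vs β=5 → FL=W FR=W RL=W RR=W
t=15: phase=(0,8,0,8) vs β=5 → FL=S FR=W RL=S RR=W
t=17: phase=(2,10,2,10) vs β=5 → FL=S FR=W RL=S RR=W
t=18: phase=(3,11,3,11) vs β=5 → FL=S FR=W RL=S RR=W
t=20: phase=(5,13,5,13) vs β=5 → FL=W FR=W RL=W RR=W
t=26: phase=(11,3,11,3) vs β=5 → FL=W FR=S RL=W RR=S

t=4: FL=W FR=W RL=W RR=W
t=15: FL=S FR=W RL=S RR=W
t=17: FL=S FR=W RL=S RR=W
t=18: FL=S FR=W RL=S RR=W
t=20: FL=W FR=W RL=W RR=W
t=26: FL=W FR=S RL=W RR=S


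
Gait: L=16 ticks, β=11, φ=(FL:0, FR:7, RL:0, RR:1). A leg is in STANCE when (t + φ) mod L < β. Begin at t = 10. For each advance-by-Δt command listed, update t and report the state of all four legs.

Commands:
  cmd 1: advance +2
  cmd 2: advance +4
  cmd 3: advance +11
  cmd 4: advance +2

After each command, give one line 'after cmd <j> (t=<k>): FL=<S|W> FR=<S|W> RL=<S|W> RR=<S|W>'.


after cmd 1 (t=12): FL=W FR=S RL=W RR=W
after cmd 2 (t=16): FL=S FR=S RL=S RR=S
after cmd 3 (t=27): FL=W FR=S RL=W RR=W
after cmd 4 (t=29): FL=W FR=S RL=W RR=W

start t=10: FL=S FR=S RL=S RR=W
cmd 1: advance +2 → t=12, phase=(12,3,12,13) → FL=W FR=S RL=W RR=W
cmd 2: advance +4 → t=16, phase=(0,7,0,1) → FL=S FR=S RL=S RR=S
cmd 3: advance +11 → t=27, phase=(11,2,11,12) → FL=W FR=S RL=W RR=W
cmd 4: advance +2 → t=29, phase=(13,4,13,14) → FL=W FR=S RL=W RR=W


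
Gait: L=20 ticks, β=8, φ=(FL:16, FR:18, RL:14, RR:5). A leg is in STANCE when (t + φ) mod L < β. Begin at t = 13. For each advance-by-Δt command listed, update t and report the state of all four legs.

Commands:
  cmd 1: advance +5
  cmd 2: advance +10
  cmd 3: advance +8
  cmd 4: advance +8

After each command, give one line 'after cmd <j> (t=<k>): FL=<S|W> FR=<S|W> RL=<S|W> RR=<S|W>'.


after cmd 1 (t=18): FL=W FR=W RL=W RR=S
after cmd 2 (t=28): FL=S FR=S RL=S RR=W
after cmd 3 (t=36): FL=W FR=W RL=W RR=S
after cmd 4 (t=44): FL=S FR=S RL=W RR=W

start t=13: FL=W FR=W RL=S RR=W
cmd 1: advance +5 → t=18, phase=(14,16,12,3) → FL=W FR=W RL=W RR=S
cmd 2: advance +10 → t=28, phase=(4,6,2,13) → FL=S FR=S RL=S RR=W
cmd 3: advance +8 → t=36, phase=(12,14,10,1) → FL=W FR=W RL=W RR=S
cmd 4: advance +8 → t=44, phase=(0,2,18,9) → FL=S FR=S RL=W RR=W


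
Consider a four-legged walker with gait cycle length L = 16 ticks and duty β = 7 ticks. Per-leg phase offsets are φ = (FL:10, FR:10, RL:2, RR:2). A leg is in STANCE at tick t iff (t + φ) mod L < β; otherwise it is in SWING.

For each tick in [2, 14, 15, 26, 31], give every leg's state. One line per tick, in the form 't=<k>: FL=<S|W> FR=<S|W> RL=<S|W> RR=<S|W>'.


t=2: FL=W FR=W RL=S RR=S
t=14: FL=W FR=W RL=S RR=S
t=15: FL=W FR=W RL=S RR=S
t=26: FL=S FR=S RL=W RR=W
t=31: FL=W FR=W RL=S RR=S

t=2: phase=(12,12,4,4) vs β=7 → FL=W FR=W RL=S RR=S
t=14: phase=(8,8,0,0) vs β=7 → FL=W FR=W RL=S RR=S
t=15: phase=(9,9,1,1) vs β=7 → FL=W FR=W RL=S RR=S
t=26: phase=(4,4,12,12) vs β=7 → FL=S FR=S RL=W RR=W
t=31: phase=(9,9,1,1) vs β=7 → FL=W FR=W RL=S RR=S


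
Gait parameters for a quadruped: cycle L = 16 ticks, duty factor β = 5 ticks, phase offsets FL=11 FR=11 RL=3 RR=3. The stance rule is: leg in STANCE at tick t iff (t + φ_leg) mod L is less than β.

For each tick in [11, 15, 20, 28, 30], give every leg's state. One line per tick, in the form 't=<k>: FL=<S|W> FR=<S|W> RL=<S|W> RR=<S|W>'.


t=11: phase=(6,6,14,14) vs β=5 → FL=W FR=W RL=W RR=W
t=15: phase=(10,10,2,2) vs β=5 → FL=W FR=W RL=S RR=S
t=20: phase=(15,15,7,7) vs β=5 → FL=W FR=W RL=W RR=W
t=28: phase=(7,7,15,15) vs β=5 → FL=W FR=W RL=W RR=W
t=30: phase=(9,9,1,1) vs β=5 → FL=W FR=W RL=S RR=S

t=11: FL=W FR=W RL=W RR=W
t=15: FL=W FR=W RL=S RR=S
t=20: FL=W FR=W RL=W RR=W
t=28: FL=W FR=W RL=W RR=W
t=30: FL=W FR=W RL=S RR=S


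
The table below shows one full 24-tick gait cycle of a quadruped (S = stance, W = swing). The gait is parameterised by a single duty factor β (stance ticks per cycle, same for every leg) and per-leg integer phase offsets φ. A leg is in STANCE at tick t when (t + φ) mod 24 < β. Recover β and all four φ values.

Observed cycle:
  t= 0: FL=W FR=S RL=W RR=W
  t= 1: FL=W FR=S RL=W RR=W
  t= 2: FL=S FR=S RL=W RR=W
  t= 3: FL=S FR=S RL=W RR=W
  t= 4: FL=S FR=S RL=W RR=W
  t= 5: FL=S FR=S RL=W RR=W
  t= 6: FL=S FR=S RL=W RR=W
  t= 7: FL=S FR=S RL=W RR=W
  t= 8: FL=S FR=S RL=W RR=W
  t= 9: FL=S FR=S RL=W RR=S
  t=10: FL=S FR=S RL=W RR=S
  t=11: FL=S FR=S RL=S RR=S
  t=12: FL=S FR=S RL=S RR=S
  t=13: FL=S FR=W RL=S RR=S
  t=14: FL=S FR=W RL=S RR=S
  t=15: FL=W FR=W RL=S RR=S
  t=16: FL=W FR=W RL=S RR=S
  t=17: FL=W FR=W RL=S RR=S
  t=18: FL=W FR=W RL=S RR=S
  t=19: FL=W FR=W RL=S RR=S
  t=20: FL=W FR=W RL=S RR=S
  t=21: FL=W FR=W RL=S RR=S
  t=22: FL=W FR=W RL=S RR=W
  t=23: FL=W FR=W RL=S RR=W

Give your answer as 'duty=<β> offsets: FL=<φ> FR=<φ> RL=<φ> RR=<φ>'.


duty β = stance ticks per leg = 13
FL: stance ticks = 13; W→S at t=2 → φ=22
FR: stance ticks = 13; W→S at t=0 → φ=0
RL: stance ticks = 13; W→S at t=11 → φ=13
RR: stance ticks = 13; W→S at t=9 → φ=15

duty=13 offsets: FL=22 FR=0 RL=13 RR=15


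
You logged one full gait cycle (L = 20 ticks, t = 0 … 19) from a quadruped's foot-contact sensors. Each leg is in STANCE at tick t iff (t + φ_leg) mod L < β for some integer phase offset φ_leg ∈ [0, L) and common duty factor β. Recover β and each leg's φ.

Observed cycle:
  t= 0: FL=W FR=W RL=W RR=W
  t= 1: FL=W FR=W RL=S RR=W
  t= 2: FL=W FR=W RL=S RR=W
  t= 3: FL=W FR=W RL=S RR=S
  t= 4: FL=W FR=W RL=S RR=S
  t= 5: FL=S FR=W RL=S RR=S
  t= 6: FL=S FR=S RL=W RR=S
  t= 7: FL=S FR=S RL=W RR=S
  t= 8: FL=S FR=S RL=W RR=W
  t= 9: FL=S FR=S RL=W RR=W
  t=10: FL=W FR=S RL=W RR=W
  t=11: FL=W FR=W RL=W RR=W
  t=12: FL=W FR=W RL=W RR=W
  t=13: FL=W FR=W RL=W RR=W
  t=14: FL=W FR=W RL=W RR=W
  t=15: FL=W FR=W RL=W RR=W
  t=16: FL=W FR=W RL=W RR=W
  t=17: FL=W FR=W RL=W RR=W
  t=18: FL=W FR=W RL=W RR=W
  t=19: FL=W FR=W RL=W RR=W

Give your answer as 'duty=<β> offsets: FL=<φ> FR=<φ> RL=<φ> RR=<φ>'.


duty β = stance ticks per leg = 5
FL: stance ticks = 5; W→S at t=5 → φ=15
FR: stance ticks = 5; W→S at t=6 → φ=14
RL: stance ticks = 5; W→S at t=1 → φ=19
RR: stance ticks = 5; W→S at t=3 → φ=17

duty=5 offsets: FL=15 FR=14 RL=19 RR=17


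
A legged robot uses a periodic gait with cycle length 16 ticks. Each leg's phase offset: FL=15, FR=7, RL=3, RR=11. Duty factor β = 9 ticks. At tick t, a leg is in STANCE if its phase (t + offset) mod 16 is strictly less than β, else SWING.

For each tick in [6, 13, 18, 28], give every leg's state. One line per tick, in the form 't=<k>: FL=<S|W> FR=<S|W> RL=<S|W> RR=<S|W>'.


t=6: FL=S FR=W RL=W RR=S
t=13: FL=W FR=S RL=S RR=S
t=18: FL=S FR=W RL=S RR=W
t=28: FL=W FR=S RL=W RR=S

t=6: phase=(5,13,9,1) vs β=9 → FL=S FR=W RL=W RR=S
t=13: phase=(12,4,0,8) vs β=9 → FL=W FR=S RL=S RR=S
t=18: phase=(1,9,5,13) vs β=9 → FL=S FR=W RL=S RR=W
t=28: phase=(11,3,15,7) vs β=9 → FL=W FR=S RL=W RR=S


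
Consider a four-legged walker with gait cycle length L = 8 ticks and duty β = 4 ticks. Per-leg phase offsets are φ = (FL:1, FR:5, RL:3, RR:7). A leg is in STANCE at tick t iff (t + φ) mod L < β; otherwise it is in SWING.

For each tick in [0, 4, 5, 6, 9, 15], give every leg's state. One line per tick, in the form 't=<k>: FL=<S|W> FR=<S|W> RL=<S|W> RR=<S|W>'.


t=0: phase=(1,5,3,7) vs β=4 → FL=S FR=W RL=S RR=W
t=4: phase=(5,1,7,3) vs β=4 → FL=W FR=S RL=W RR=S
t=5: phase=(6,2,0,4) vs β=4 → FL=W FR=S RL=S RR=W
t=6: phase=(7,3,1,5) vs β=4 → FL=W FR=S RL=S RR=W
t=9: phase=(2,6,4,0) vs β=4 → FL=S FR=W RL=W RR=S
t=15: phase=(0,4,2,6) vs β=4 → FL=S FR=W RL=S RR=W

t=0: FL=S FR=W RL=S RR=W
t=4: FL=W FR=S RL=W RR=S
t=5: FL=W FR=S RL=S RR=W
t=6: FL=W FR=S RL=S RR=W
t=9: FL=S FR=W RL=W RR=S
t=15: FL=S FR=W RL=S RR=W


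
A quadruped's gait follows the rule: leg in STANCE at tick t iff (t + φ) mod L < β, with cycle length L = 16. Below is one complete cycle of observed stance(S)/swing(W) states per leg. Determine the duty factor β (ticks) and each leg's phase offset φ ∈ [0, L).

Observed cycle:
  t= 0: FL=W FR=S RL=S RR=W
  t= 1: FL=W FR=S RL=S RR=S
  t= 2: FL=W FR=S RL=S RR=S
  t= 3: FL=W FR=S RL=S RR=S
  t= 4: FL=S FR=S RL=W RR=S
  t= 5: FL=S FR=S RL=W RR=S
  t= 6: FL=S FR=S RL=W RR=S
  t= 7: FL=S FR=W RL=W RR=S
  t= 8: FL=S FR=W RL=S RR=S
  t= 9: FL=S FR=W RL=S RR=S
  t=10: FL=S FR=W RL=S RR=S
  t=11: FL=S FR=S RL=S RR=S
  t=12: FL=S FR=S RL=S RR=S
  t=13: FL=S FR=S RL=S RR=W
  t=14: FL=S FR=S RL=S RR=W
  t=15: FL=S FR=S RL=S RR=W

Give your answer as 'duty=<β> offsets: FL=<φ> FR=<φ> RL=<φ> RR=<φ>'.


duty β = stance ticks per leg = 12
FL: stance ticks = 12; W→S at t=4 → φ=12
FR: stance ticks = 12; W→S at t=11 → φ=5
RL: stance ticks = 12; W→S at t=8 → φ=8
RR: stance ticks = 12; W→S at t=1 → φ=15

duty=12 offsets: FL=12 FR=5 RL=8 RR=15


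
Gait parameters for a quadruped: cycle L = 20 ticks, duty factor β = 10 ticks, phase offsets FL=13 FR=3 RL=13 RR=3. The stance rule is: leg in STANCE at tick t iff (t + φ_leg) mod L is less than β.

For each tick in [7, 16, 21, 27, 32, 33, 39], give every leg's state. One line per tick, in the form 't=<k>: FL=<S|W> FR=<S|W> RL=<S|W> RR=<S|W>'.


t=7: FL=S FR=W RL=S RR=W
t=16: FL=S FR=W RL=S RR=W
t=21: FL=W FR=S RL=W RR=S
t=27: FL=S FR=W RL=S RR=W
t=32: FL=S FR=W RL=S RR=W
t=33: FL=S FR=W RL=S RR=W
t=39: FL=W FR=S RL=W RR=S

t=7: phase=(0,10,0,10) vs β=10 → FL=S FR=W RL=S RR=W
t=16: phase=(9,19,9,19) vs β=10 → FL=S FR=W RL=S RR=W
t=21: phase=(14,4,14,4) vs β=10 → FL=W FR=S RL=W RR=S
t=27: phase=(0,10,0,10) vs β=10 → FL=S FR=W RL=S RR=W
t=32: phase=(5,15,5,15) vs β=10 → FL=S FR=W RL=S RR=W
t=33: phase=(6,16,6,16) vs β=10 → FL=S FR=W RL=S RR=W
t=39: phase=(12,2,12,2) vs β=10 → FL=W FR=S RL=W RR=S


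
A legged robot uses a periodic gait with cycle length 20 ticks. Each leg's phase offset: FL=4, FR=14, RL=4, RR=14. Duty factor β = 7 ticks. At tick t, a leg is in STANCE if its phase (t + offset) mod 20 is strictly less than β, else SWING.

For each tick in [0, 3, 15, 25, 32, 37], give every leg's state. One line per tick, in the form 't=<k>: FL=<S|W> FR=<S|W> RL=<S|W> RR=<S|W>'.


t=0: phase=(4,14,4,14) vs β=7 → FL=S FR=W RL=S RR=W
t=3: phase=(7,17,7,17) vs β=7 → FL=W FR=W RL=W RR=W
t=15: phase=(19,9,19,9) vs β=7 → FL=W FR=W RL=W RR=W
t=25: phase=(9,19,9,19) vs β=7 → FL=W FR=W RL=W RR=W
t=32: phase=(16,6,16,6) vs β=7 → FL=W FR=S RL=W RR=S
t=37: phase=(1,11,1,11) vs β=7 → FL=S FR=W RL=S RR=W

t=0: FL=S FR=W RL=S RR=W
t=3: FL=W FR=W RL=W RR=W
t=15: FL=W FR=W RL=W RR=W
t=25: FL=W FR=W RL=W RR=W
t=32: FL=W FR=S RL=W RR=S
t=37: FL=S FR=W RL=S RR=W


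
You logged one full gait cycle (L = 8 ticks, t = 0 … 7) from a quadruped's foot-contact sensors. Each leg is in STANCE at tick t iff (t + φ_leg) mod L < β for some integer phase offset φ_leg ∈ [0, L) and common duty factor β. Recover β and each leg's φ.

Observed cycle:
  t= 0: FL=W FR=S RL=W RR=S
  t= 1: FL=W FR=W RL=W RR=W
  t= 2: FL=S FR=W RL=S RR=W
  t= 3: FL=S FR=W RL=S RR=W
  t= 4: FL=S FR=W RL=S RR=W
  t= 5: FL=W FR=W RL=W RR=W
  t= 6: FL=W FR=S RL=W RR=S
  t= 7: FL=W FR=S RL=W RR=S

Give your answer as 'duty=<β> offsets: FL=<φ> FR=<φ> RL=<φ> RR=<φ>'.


duty β = stance ticks per leg = 3
FL: stance ticks = 3; W→S at t=2 → φ=6
FR: stance ticks = 3; W→S at t=6 → φ=2
RL: stance ticks = 3; W→S at t=2 → φ=6
RR: stance ticks = 3; W→S at t=6 → φ=2

duty=3 offsets: FL=6 FR=2 RL=6 RR=2


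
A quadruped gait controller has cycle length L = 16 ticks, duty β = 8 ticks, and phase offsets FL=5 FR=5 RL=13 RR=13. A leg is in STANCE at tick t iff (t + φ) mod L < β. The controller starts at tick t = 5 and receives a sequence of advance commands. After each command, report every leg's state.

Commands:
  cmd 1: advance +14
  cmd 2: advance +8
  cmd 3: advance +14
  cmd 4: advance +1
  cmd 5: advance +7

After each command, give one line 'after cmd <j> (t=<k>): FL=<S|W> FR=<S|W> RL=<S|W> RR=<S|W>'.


after cmd 1 (t=19): FL=W FR=W RL=S RR=S
after cmd 2 (t=27): FL=S FR=S RL=W RR=W
after cmd 3 (t=41): FL=W FR=W RL=S RR=S
after cmd 4 (t=42): FL=W FR=W RL=S RR=S
after cmd 5 (t=49): FL=S FR=S RL=W RR=W

start t=5: FL=W FR=W RL=S RR=S
cmd 1: advance +14 → t=19, phase=(8,8,0,0) → FL=W FR=W RL=S RR=S
cmd 2: advance +8 → t=27, phase=(0,0,8,8) → FL=S FR=S RL=W RR=W
cmd 3: advance +14 → t=41, phase=(14,14,6,6) → FL=W FR=W RL=S RR=S
cmd 4: advance +1 → t=42, phase=(15,15,7,7) → FL=W FR=W RL=S RR=S
cmd 5: advance +7 → t=49, phase=(6,6,14,14) → FL=S FR=S RL=W RR=W


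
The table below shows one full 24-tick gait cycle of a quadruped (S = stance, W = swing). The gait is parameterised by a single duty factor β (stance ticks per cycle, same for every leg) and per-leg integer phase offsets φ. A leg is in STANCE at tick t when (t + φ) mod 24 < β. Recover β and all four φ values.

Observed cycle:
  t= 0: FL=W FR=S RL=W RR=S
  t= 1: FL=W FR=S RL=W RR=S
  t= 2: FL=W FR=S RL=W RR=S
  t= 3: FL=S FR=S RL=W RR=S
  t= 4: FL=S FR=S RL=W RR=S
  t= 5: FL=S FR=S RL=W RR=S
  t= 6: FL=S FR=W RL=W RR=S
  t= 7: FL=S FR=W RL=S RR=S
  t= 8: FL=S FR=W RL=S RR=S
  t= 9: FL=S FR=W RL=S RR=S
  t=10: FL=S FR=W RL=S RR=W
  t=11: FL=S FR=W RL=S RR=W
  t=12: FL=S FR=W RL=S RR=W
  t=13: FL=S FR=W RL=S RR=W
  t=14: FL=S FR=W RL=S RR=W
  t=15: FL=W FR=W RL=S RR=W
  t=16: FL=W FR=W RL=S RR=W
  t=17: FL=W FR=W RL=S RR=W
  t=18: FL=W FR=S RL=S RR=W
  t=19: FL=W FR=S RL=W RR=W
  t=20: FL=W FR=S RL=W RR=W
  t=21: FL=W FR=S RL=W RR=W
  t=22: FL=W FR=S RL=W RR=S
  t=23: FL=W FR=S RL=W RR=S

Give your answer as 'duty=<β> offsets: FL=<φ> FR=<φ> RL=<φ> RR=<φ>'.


duty=12 offsets: FL=21 FR=6 RL=17 RR=2

duty β = stance ticks per leg = 12
FL: stance ticks = 12; W→S at t=3 → φ=21
FR: stance ticks = 12; W→S at t=18 → φ=6
RL: stance ticks = 12; W→S at t=7 → φ=17
RR: stance ticks = 12; W→S at t=22 → φ=2


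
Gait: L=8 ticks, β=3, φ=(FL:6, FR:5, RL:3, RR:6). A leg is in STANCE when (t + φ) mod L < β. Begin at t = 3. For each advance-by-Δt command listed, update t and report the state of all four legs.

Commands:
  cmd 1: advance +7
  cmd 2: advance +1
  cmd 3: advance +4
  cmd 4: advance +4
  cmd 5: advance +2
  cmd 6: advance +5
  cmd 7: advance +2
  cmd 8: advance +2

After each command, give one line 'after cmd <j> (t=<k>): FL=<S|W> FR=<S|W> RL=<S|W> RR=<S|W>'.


after cmd 1 (t=10): FL=S FR=W RL=W RR=S
after cmd 2 (t=11): FL=S FR=S RL=W RR=S
after cmd 3 (t=15): FL=W FR=W RL=S RR=W
after cmd 4 (t=19): FL=S FR=S RL=W RR=S
after cmd 5 (t=21): FL=W FR=S RL=S RR=W
after cmd 6 (t=26): FL=S FR=W RL=W RR=S
after cmd 7 (t=28): FL=S FR=S RL=W RR=S
after cmd 8 (t=30): FL=W FR=W RL=S RR=W

start t=3: FL=S FR=S RL=W RR=S
cmd 1: advance +7 → t=10, phase=(0,7,5,0) → FL=S FR=W RL=W RR=S
cmd 2: advance +1 → t=11, phase=(1,0,6,1) → FL=S FR=S RL=W RR=S
cmd 3: advance +4 → t=15, phase=(5,4,2,5) → FL=W FR=W RL=S RR=W
cmd 4: advance +4 → t=19, phase=(1,0,6,1) → FL=S FR=S RL=W RR=S
cmd 5: advance +2 → t=21, phase=(3,2,0,3) → FL=W FR=S RL=S RR=W
cmd 6: advance +5 → t=26, phase=(0,7,5,0) → FL=S FR=W RL=W RR=S
cmd 7: advance +2 → t=28, phase=(2,1,7,2) → FL=S FR=S RL=W RR=S
cmd 8: advance +2 → t=30, phase=(4,3,1,4) → FL=W FR=W RL=S RR=W


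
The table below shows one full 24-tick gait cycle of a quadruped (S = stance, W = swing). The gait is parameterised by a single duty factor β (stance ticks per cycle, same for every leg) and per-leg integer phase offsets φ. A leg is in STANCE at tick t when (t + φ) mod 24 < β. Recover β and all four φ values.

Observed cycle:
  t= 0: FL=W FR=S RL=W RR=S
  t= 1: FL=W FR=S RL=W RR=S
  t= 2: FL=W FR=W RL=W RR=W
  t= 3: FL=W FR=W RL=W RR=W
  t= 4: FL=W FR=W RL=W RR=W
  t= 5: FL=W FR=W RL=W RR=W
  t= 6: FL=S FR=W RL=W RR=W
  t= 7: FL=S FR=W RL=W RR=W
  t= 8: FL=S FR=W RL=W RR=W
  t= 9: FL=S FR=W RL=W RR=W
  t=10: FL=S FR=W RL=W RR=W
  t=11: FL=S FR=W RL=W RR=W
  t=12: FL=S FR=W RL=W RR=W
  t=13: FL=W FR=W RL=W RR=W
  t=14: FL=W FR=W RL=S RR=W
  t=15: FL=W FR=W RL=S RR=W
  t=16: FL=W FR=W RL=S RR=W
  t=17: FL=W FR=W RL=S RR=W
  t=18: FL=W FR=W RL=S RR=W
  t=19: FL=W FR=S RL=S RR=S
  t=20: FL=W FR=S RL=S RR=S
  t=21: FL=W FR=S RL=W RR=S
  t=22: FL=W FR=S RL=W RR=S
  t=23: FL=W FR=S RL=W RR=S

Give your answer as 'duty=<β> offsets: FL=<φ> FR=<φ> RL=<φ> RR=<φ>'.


duty β = stance ticks per leg = 7
FL: stance ticks = 7; W→S at t=6 → φ=18
FR: stance ticks = 7; W→S at t=19 → φ=5
RL: stance ticks = 7; W→S at t=14 → φ=10
RR: stance ticks = 7; W→S at t=19 → φ=5

duty=7 offsets: FL=18 FR=5 RL=10 RR=5


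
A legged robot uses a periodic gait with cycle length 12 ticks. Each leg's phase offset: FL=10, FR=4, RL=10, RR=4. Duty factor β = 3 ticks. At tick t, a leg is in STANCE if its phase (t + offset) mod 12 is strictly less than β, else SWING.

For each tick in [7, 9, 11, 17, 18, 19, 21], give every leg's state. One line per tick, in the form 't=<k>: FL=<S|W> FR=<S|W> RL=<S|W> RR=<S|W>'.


t=7: FL=W FR=W RL=W RR=W
t=9: FL=W FR=S RL=W RR=S
t=11: FL=W FR=W RL=W RR=W
t=17: FL=W FR=W RL=W RR=W
t=18: FL=W FR=W RL=W RR=W
t=19: FL=W FR=W RL=W RR=W
t=21: FL=W FR=S RL=W RR=S

t=7: phase=(5,11,5,11) vs β=3 → FL=W FR=W RL=W RR=W
t=9: phase=(7,1,7,1) vs β=3 → FL=W FR=S RL=W RR=S
t=11: phase=(9,3,9,3) vs β=3 → FL=W FR=W RL=W RR=W
t=17: phase=(3,9,3,9) vs β=3 → FL=W FR=W RL=W RR=W
t=18: phase=(4,10,4,10) vs β=3 → FL=W FR=W RL=W RR=W
t=19: phase=(5,11,5,11) vs β=3 → FL=W FR=W RL=W RR=W
t=21: phase=(7,1,7,1) vs β=3 → FL=W FR=S RL=W RR=S


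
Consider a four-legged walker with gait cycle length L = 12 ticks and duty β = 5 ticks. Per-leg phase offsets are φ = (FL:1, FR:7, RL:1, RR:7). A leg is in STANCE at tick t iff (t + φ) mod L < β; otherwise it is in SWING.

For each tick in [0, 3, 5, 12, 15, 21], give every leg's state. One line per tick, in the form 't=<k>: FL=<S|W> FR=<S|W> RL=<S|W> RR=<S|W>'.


t=0: phase=(1,7,1,7) vs β=5 → FL=S FR=W RL=S RR=W
t=3: phase=(4,10,4,10) vs β=5 → FL=S FR=W RL=S RR=W
t=5: phase=(6,0,6,0) vs β=5 → FL=W FR=S RL=W RR=S
t=12: phase=(1,7,1,7) vs β=5 → FL=S FR=W RL=S RR=W
t=15: phase=(4,10,4,10) vs β=5 → FL=S FR=W RL=S RR=W
t=21: phase=(10,4,10,4) vs β=5 → FL=W FR=S RL=W RR=S

t=0: FL=S FR=W RL=S RR=W
t=3: FL=S FR=W RL=S RR=W
t=5: FL=W FR=S RL=W RR=S
t=12: FL=S FR=W RL=S RR=W
t=15: FL=S FR=W RL=S RR=W
t=21: FL=W FR=S RL=W RR=S


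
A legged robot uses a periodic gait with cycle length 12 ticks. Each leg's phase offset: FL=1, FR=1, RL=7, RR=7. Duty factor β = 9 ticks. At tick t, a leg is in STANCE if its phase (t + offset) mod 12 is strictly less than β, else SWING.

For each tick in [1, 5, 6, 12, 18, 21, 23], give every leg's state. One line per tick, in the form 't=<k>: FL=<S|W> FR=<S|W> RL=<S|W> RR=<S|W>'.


t=1: FL=S FR=S RL=S RR=S
t=5: FL=S FR=S RL=S RR=S
t=6: FL=S FR=S RL=S RR=S
t=12: FL=S FR=S RL=S RR=S
t=18: FL=S FR=S RL=S RR=S
t=21: FL=W FR=W RL=S RR=S
t=23: FL=S FR=S RL=S RR=S

t=1: phase=(2,2,8,8) vs β=9 → FL=S FR=S RL=S RR=S
t=5: phase=(6,6,0,0) vs β=9 → FL=S FR=S RL=S RR=S
t=6: phase=(7,7,1,1) vs β=9 → FL=S FR=S RL=S RR=S
t=12: phase=(1,1,7,7) vs β=9 → FL=S FR=S RL=S RR=S
t=18: phase=(7,7,1,1) vs β=9 → FL=S FR=S RL=S RR=S
t=21: phase=(10,10,4,4) vs β=9 → FL=W FR=W RL=S RR=S
t=23: phase=(0,0,6,6) vs β=9 → FL=S FR=S RL=S RR=S


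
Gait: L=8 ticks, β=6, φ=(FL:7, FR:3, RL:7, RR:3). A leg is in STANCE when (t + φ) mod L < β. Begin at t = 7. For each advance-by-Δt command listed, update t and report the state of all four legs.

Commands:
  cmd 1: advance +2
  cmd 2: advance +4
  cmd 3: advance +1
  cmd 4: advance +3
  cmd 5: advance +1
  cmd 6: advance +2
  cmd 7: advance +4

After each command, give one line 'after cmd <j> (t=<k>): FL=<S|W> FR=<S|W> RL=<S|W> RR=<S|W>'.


after cmd 1 (t=9): FL=S FR=S RL=S RR=S
after cmd 2 (t=13): FL=S FR=S RL=S RR=S
after cmd 3 (t=14): FL=S FR=S RL=S RR=S
after cmd 4 (t=17): FL=S FR=S RL=S RR=S
after cmd 5 (t=18): FL=S FR=S RL=S RR=S
after cmd 6 (t=20): FL=S FR=W RL=S RR=W
after cmd 7 (t=24): FL=W FR=S RL=W RR=S

start t=7: FL=W FR=S RL=W RR=S
cmd 1: advance +2 → t=9, phase=(0,4,0,4) → FL=S FR=S RL=S RR=S
cmd 2: advance +4 → t=13, phase=(4,0,4,0) → FL=S FR=S RL=S RR=S
cmd 3: advance +1 → t=14, phase=(5,1,5,1) → FL=S FR=S RL=S RR=S
cmd 4: advance +3 → t=17, phase=(0,4,0,4) → FL=S FR=S RL=S RR=S
cmd 5: advance +1 → t=18, phase=(1,5,1,5) → FL=S FR=S RL=S RR=S
cmd 6: advance +2 → t=20, phase=(3,7,3,7) → FL=S FR=W RL=S RR=W
cmd 7: advance +4 → t=24, phase=(7,3,7,3) → FL=W FR=S RL=W RR=S


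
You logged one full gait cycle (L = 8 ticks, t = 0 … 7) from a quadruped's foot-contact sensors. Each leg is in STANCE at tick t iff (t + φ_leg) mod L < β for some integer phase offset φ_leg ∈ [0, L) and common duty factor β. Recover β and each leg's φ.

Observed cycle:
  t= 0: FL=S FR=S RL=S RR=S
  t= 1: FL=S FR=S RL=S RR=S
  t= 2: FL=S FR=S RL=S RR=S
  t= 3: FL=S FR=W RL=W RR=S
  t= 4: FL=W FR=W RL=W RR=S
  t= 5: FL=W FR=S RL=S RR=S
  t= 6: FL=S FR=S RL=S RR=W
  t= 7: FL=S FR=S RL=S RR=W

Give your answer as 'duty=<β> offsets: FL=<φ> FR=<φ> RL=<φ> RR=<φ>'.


duty β = stance ticks per leg = 6
FL: stance ticks = 6; W→S at t=6 → φ=2
FR: stance ticks = 6; W→S at t=5 → φ=3
RL: stance ticks = 6; W→S at t=5 → φ=3
RR: stance ticks = 6; W→S at t=0 → φ=0

duty=6 offsets: FL=2 FR=3 RL=3 RR=0


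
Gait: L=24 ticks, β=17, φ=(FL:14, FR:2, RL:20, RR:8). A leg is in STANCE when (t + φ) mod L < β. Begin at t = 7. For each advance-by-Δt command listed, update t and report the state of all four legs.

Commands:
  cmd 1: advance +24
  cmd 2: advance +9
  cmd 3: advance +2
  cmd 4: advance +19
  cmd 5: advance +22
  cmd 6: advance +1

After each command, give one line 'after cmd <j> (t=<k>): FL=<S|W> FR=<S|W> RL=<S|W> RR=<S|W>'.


start t=7: FL=W FR=S RL=S RR=S
cmd 1: advance +24 → t=31, phase=(21,9,3,15) → FL=W FR=S RL=S RR=S
cmd 2: advance +9 → t=40, phase=(6,18,12,0) → FL=S FR=W RL=S RR=S
cmd 3: advance +2 → t=42, phase=(8,20,14,2) → FL=S FR=W RL=S RR=S
cmd 4: advance +19 → t=61, phase=(3,15,9,21) → FL=S FR=S RL=S RR=W
cmd 5: advance +22 → t=83, phase=(1,13,7,19) → FL=S FR=S RL=S RR=W
cmd 6: advance +1 → t=84, phase=(2,14,8,20) → FL=S FR=S RL=S RR=W

after cmd 1 (t=31): FL=W FR=S RL=S RR=S
after cmd 2 (t=40): FL=S FR=W RL=S RR=S
after cmd 3 (t=42): FL=S FR=W RL=S RR=S
after cmd 4 (t=61): FL=S FR=S RL=S RR=W
after cmd 5 (t=83): FL=S FR=S RL=S RR=W
after cmd 6 (t=84): FL=S FR=S RL=S RR=W


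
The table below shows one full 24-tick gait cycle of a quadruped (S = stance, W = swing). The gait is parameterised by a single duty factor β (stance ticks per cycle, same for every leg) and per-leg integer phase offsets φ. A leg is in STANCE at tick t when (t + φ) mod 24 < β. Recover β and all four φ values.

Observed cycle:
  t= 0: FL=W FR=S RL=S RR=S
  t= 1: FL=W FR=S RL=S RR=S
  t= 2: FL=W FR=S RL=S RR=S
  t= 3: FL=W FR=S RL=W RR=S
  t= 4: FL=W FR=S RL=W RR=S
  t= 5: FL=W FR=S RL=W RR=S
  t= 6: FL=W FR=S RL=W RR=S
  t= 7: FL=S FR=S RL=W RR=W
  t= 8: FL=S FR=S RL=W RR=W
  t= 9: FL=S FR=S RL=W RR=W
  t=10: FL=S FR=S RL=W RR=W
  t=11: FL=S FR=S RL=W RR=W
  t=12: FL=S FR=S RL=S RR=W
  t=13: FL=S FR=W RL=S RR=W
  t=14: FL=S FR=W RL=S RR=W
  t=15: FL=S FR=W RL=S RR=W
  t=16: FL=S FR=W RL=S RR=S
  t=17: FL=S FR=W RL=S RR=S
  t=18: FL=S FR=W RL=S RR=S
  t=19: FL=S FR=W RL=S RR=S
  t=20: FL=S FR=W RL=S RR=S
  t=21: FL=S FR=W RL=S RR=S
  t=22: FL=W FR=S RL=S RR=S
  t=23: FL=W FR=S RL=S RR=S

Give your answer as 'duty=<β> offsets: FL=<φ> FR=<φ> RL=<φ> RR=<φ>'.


duty=15 offsets: FL=17 FR=2 RL=12 RR=8

duty β = stance ticks per leg = 15
FL: stance ticks = 15; W→S at t=7 → φ=17
FR: stance ticks = 15; W→S at t=22 → φ=2
RL: stance ticks = 15; W→S at t=12 → φ=12
RR: stance ticks = 15; W→S at t=16 → φ=8


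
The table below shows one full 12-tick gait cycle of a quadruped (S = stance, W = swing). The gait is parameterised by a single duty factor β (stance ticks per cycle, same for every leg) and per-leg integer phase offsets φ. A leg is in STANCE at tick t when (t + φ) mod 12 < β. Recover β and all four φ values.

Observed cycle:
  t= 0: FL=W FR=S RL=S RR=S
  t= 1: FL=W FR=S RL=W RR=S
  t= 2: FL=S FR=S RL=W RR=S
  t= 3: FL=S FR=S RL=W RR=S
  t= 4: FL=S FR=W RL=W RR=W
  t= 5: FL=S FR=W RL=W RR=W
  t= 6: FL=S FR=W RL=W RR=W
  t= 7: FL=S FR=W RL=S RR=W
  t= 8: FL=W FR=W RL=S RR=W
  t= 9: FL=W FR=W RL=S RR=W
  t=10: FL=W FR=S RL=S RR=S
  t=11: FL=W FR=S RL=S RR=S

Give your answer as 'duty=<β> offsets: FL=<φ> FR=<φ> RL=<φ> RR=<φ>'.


duty β = stance ticks per leg = 6
FL: stance ticks = 6; W→S at t=2 → φ=10
FR: stance ticks = 6; W→S at t=10 → φ=2
RL: stance ticks = 6; W→S at t=7 → φ=5
RR: stance ticks = 6; W→S at t=10 → φ=2

duty=6 offsets: FL=10 FR=2 RL=5 RR=2


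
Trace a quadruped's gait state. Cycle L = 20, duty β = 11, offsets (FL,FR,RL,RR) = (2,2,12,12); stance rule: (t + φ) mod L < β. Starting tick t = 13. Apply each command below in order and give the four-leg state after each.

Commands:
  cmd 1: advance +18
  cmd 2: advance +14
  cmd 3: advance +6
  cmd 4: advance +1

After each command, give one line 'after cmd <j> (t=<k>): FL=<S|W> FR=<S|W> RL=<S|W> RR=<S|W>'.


start t=13: FL=W FR=W RL=S RR=S
cmd 1: advance +18 → t=31, phase=(13,13,3,3) → FL=W FR=W RL=S RR=S
cmd 2: advance +14 → t=45, phase=(7,7,17,17) → FL=S FR=S RL=W RR=W
cmd 3: advance +6 → t=51, phase=(13,13,3,3) → FL=W FR=W RL=S RR=S
cmd 4: advance +1 → t=52, phase=(14,14,4,4) → FL=W FR=W RL=S RR=S

after cmd 1 (t=31): FL=W FR=W RL=S RR=S
after cmd 2 (t=45): FL=S FR=S RL=W RR=W
after cmd 3 (t=51): FL=W FR=W RL=S RR=S
after cmd 4 (t=52): FL=W FR=W RL=S RR=S


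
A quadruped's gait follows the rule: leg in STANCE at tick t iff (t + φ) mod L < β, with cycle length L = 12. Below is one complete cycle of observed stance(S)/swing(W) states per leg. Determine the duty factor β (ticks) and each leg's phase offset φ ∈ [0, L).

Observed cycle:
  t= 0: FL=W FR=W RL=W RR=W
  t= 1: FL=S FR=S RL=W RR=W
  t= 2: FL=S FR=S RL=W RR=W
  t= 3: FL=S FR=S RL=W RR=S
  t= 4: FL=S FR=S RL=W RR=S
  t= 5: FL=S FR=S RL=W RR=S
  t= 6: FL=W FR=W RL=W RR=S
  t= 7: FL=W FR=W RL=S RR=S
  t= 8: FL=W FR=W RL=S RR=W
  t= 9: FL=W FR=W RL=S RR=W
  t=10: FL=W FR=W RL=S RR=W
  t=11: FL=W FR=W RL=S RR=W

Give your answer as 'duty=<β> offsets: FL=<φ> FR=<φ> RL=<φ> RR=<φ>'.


duty β = stance ticks per leg = 5
FL: stance ticks = 5; W→S at t=1 → φ=11
FR: stance ticks = 5; W→S at t=1 → φ=11
RL: stance ticks = 5; W→S at t=7 → φ=5
RR: stance ticks = 5; W→S at t=3 → φ=9

duty=5 offsets: FL=11 FR=11 RL=5 RR=9


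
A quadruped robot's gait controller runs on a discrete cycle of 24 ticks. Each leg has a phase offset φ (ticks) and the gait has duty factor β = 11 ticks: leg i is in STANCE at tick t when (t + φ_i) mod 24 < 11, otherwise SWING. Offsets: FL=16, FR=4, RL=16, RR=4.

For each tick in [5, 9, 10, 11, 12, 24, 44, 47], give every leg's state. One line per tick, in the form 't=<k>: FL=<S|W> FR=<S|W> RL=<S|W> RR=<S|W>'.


t=5: FL=W FR=S RL=W RR=S
t=9: FL=S FR=W RL=S RR=W
t=10: FL=S FR=W RL=S RR=W
t=11: FL=S FR=W RL=S RR=W
t=12: FL=S FR=W RL=S RR=W
t=24: FL=W FR=S RL=W RR=S
t=44: FL=W FR=S RL=W RR=S
t=47: FL=W FR=S RL=W RR=S

t=5: phase=(21,9,21,9) vs β=11 → FL=W FR=S RL=W RR=S
t=9: phase=(1,13,1,13) vs β=11 → FL=S FR=W RL=S RR=W
t=10: phase=(2,14,2,14) vs β=11 → FL=S FR=W RL=S RR=W
t=11: phase=(3,15,3,15) vs β=11 → FL=S FR=W RL=S RR=W
t=12: phase=(4,16,4,16) vs β=11 → FL=S FR=W RL=S RR=W
t=24: phase=(16,4,16,4) vs β=11 → FL=W FR=S RL=W RR=S
t=44: phase=(12,0,12,0) vs β=11 → FL=W FR=S RL=W RR=S
t=47: phase=(15,3,15,3) vs β=11 → FL=W FR=S RL=W RR=S


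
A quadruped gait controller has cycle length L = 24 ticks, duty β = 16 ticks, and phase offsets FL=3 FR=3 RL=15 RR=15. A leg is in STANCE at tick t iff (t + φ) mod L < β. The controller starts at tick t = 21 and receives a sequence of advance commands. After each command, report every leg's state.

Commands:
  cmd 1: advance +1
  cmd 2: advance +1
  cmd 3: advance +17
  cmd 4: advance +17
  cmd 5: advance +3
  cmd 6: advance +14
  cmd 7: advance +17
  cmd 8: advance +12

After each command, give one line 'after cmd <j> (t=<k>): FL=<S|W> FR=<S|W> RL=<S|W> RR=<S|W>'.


after cmd 1 (t=22): FL=S FR=S RL=S RR=S
after cmd 2 (t=23): FL=S FR=S RL=S RR=S
after cmd 3 (t=40): FL=W FR=W RL=S RR=S
after cmd 4 (t=57): FL=S FR=S RL=S RR=S
after cmd 5 (t=60): FL=S FR=S RL=S RR=S
after cmd 6 (t=74): FL=S FR=S RL=W RR=W
after cmd 7 (t=91): FL=W FR=W RL=S RR=S
after cmd 8 (t=103): FL=S FR=S RL=W RR=W

start t=21: FL=S FR=S RL=S RR=S
cmd 1: advance +1 → t=22, phase=(1,1,13,13) → FL=S FR=S RL=S RR=S
cmd 2: advance +1 → t=23, phase=(2,2,14,14) → FL=S FR=S RL=S RR=S
cmd 3: advance +17 → t=40, phase=(19,19,7,7) → FL=W FR=W RL=S RR=S
cmd 4: advance +17 → t=57, phase=(12,12,0,0) → FL=S FR=S RL=S RR=S
cmd 5: advance +3 → t=60, phase=(15,15,3,3) → FL=S FR=S RL=S RR=S
cmd 6: advance +14 → t=74, phase=(5,5,17,17) → FL=S FR=S RL=W RR=W
cmd 7: advance +17 → t=91, phase=(22,22,10,10) → FL=W FR=W RL=S RR=S
cmd 8: advance +12 → t=103, phase=(10,10,22,22) → FL=S FR=S RL=W RR=W


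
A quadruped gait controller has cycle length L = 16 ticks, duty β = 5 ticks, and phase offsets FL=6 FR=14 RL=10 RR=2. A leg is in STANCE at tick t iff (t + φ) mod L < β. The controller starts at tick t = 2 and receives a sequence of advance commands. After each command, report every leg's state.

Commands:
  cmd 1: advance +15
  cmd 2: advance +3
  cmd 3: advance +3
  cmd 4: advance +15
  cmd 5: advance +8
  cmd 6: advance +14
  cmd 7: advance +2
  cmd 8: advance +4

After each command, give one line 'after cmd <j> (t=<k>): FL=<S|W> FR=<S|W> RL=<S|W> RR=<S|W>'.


after cmd 1 (t=17): FL=W FR=W RL=W RR=S
after cmd 2 (t=20): FL=W FR=S RL=W RR=W
after cmd 3 (t=23): FL=W FR=W RL=S RR=W
after cmd 4 (t=38): FL=W FR=S RL=S RR=W
after cmd 5 (t=46): FL=S FR=W RL=W RR=S
after cmd 6 (t=60): FL=S FR=W RL=W RR=W
after cmd 7 (t=62): FL=S FR=W RL=W RR=S
after cmd 8 (t=66): FL=W FR=S RL=W RR=S

start t=2: FL=W FR=S RL=W RR=S
cmd 1: advance +15 → t=17, phase=(7,15,11,3) → FL=W FR=W RL=W RR=S
cmd 2: advance +3 → t=20, phase=(10,2,14,6) → FL=W FR=S RL=W RR=W
cmd 3: advance +3 → t=23, phase=(13,5,1,9) → FL=W FR=W RL=S RR=W
cmd 4: advance +15 → t=38, phase=(12,4,0,8) → FL=W FR=S RL=S RR=W
cmd 5: advance +8 → t=46, phase=(4,12,8,0) → FL=S FR=W RL=W RR=S
cmd 6: advance +14 → t=60, phase=(2,10,6,14) → FL=S FR=W RL=W RR=W
cmd 7: advance +2 → t=62, phase=(4,12,8,0) → FL=S FR=W RL=W RR=S
cmd 8: advance +4 → t=66, phase=(8,0,12,4) → FL=W FR=S RL=W RR=S


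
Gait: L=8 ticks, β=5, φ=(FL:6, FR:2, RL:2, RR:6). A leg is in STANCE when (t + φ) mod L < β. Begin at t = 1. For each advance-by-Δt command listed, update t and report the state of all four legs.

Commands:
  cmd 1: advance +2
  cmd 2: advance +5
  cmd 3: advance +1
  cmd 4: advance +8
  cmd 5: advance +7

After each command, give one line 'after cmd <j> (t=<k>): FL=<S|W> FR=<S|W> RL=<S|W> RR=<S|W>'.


after cmd 1 (t=3): FL=S FR=W RL=W RR=S
after cmd 2 (t=8): FL=W FR=S RL=S RR=W
after cmd 3 (t=9): FL=W FR=S RL=S RR=W
after cmd 4 (t=17): FL=W FR=S RL=S RR=W
after cmd 5 (t=24): FL=W FR=S RL=S RR=W

start t=1: FL=W FR=S RL=S RR=W
cmd 1: advance +2 → t=3, phase=(1,5,5,1) → FL=S FR=W RL=W RR=S
cmd 2: advance +5 → t=8, phase=(6,2,2,6) → FL=W FR=S RL=S RR=W
cmd 3: advance +1 → t=9, phase=(7,3,3,7) → FL=W FR=S RL=S RR=W
cmd 4: advance +8 → t=17, phase=(7,3,3,7) → FL=W FR=S RL=S RR=W
cmd 5: advance +7 → t=24, phase=(6,2,2,6) → FL=W FR=S RL=S RR=W
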